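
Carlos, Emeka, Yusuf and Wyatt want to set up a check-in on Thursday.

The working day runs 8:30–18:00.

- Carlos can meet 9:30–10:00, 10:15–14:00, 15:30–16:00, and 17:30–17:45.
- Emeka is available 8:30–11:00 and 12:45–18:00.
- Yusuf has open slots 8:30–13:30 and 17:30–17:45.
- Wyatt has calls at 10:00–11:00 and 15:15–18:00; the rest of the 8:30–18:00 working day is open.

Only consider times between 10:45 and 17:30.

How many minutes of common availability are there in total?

45 minutes

Wyatt free within 08:30–18:00: 08:30–10:00, 11:00–15:15.
Carlos ∩ Emeka: 09:30–10:00, 10:15–11:00, 12:45–14:00, 15:30–16:00, 17:30–17:45.
Carlos ∩ Emeka ∩ Yusuf: 09:30–10:00, 10:15–11:00, 12:45–13:30, 17:30–17:45.
Carlos ∩ Emeka ∩ Yusuf ∩ Wyatt: 09:30–10:00, 12:45–13:30.
Restricted to 10:45–17:30: 12:45–13:30.
Total common minutes: 45.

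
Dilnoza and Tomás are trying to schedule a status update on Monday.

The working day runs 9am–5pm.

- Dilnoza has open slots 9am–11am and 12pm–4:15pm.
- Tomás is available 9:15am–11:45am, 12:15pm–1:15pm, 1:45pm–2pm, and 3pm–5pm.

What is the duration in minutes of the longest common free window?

Dilnoza ∩ Tomás: 09:15–11:00, 12:15–13:15, 13:45–14:00, 15:00–16:15.
Common window lengths: 105, 60, 15, 75 min; longest is 105.

105 minutes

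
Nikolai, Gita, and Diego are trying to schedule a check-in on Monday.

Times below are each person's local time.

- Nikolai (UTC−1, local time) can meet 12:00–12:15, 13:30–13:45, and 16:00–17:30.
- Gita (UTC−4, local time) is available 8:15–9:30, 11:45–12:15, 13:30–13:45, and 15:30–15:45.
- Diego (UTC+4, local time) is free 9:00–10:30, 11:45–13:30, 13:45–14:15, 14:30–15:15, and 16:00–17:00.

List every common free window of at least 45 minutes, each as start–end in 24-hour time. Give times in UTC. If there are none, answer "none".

none

Nikolai → UTC: 13:00–13:15, 14:30–14:45, 17:00–18:30.
Gita → UTC: 12:15–13:30, 15:45–16:15, 17:30–17:45, 19:30–19:45.
Diego → UTC: 05:00–06:30, 07:45–09:30, 09:45–10:15, 10:30–11:15, 12:00–13:00.
Nikolai ∩ Gita: 13:00–13:15, 17:30–17:45.
Nikolai ∩ Gita ∩ Diego: (none).
Windows ≥ 45 min: (none).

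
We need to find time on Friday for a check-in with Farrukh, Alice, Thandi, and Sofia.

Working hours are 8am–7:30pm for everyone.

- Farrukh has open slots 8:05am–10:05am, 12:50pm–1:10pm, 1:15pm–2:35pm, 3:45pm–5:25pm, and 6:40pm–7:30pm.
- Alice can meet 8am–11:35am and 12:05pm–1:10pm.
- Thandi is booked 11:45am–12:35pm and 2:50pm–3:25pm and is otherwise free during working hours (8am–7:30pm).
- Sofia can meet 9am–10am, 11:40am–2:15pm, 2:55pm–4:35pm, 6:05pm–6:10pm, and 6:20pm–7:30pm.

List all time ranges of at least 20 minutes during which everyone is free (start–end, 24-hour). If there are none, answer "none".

Thandi free within 08:00–19:30: 08:00–11:45, 12:35–14:50, 15:25–19:30.
Farrukh ∩ Alice: 08:05–10:05, 12:50–13:10.
Farrukh ∩ Alice ∩ Thandi: 08:05–10:05, 12:50–13:10.
Farrukh ∩ Alice ∩ Thandi ∩ Sofia: 09:00–10:00, 12:50–13:10.
Windows ≥ 20 min: 09:00–10:00, 12:50–13:10.

09:00–10:00, 12:50–13:10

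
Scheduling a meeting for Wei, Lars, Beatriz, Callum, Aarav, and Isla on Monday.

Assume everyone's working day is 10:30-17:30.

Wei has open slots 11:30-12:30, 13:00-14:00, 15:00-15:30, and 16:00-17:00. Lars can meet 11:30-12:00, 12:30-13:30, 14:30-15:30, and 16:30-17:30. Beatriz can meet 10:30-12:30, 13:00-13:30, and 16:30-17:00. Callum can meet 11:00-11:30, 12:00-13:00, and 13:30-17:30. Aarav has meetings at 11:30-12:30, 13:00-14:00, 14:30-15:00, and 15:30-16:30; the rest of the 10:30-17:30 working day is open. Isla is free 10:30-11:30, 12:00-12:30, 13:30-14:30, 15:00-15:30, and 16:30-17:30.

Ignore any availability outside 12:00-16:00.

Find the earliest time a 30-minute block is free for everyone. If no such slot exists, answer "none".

none

Aarav free within 10:30–17:30: 10:30–11:30, 12:30–13:00, 14:00–14:30, 15:00–15:30, 16:30–17:30.
Wei ∩ Lars: 11:30–12:00, 13:00–13:30, 15:00–15:30, 16:30–17:00.
Wei ∩ Lars ∩ Beatriz: 11:30–12:00, 13:00–13:30, 16:30–17:00.
Wei ∩ Lars ∩ Beatriz ∩ Callum: 16:30–17:00.
Wei ∩ Lars ∩ Beatriz ∩ Callum ∩ Aarav: 16:30–17:00.
Wei ∩ Lars ∩ Beatriz ∩ Callum ∩ Aarav ∩ Isla: 16:30–17:00.
Restricted to 12:00–16:00: (none).
Windows ≥ 30 min: (none).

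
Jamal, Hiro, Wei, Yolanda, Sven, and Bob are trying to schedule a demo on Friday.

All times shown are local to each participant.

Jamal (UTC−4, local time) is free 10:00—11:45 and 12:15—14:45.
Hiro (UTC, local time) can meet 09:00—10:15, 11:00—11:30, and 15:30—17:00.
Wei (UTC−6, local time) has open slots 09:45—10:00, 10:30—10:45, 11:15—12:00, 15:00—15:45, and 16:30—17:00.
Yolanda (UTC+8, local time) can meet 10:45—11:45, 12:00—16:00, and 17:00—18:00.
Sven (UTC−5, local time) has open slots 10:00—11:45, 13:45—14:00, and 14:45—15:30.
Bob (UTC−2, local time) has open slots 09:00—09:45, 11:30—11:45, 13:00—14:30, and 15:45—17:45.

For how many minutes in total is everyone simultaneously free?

0 minutes

Jamal → UTC: 14:00–15:45, 16:15–18:45.
Hiro → UTC: 09:00–10:15, 11:00–11:30, 15:30–17:00.
Wei → UTC: 15:45–16:00, 16:30–16:45, 17:15–18:00, 21:00–21:45, 22:30–23:00.
Yolanda → UTC: 02:45–03:45, 04:00–08:00, 09:00–10:00.
Sven → UTC: 15:00–16:45, 18:45–19:00, 19:45–20:30.
Bob → UTC: 11:00–11:45, 13:30–13:45, 15:00–16:30, 17:45–19:45.
Jamal ∩ Hiro: 15:30–15:45, 16:15–17:00.
Jamal ∩ Hiro ∩ Wei: 16:30–16:45.
Jamal ∩ Hiro ∩ Wei ∩ Yolanda: (none).
Jamal ∩ Hiro ∩ Wei ∩ Yolanda ∩ Sven: (none).
Jamal ∩ Hiro ∩ Wei ∩ Yolanda ∩ Sven ∩ Bob: (none).
Total common minutes: 0.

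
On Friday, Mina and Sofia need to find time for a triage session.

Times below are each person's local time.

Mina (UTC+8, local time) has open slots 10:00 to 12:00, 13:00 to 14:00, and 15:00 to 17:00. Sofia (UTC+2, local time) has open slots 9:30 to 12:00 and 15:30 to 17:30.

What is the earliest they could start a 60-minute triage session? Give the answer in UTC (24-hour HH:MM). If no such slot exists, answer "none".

07:30

Mina → UTC: 02:00–04:00, 05:00–06:00, 07:00–09:00.
Sofia → UTC: 07:30–10:00, 13:30–15:30.
Mina ∩ Sofia: 07:30–09:00.
Windows ≥ 60 min: 07:30–09:00.
Earliest such window starts at 07:30.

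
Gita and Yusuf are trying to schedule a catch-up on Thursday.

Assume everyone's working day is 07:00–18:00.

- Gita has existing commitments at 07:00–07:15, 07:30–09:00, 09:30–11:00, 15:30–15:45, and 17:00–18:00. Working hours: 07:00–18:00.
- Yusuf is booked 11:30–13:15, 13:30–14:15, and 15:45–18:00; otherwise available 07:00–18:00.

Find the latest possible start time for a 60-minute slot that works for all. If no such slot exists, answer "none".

Gita free within 07:00–18:00: 07:15–07:30, 09:00–09:30, 11:00–15:30, 15:45–17:00.
Yusuf free within 07:00–18:00: 07:00–11:30, 13:15–13:30, 14:15–15:45.
Gita ∩ Yusuf: 07:15–07:30, 09:00–09:30, 11:00–11:30, 13:15–13:30, 14:15–15:30.
Windows ≥ 60 min: 14:15–15:30.
Latest start in the last window 14:15–15:30 is 15:30 − 60 min = 14:30.

14:30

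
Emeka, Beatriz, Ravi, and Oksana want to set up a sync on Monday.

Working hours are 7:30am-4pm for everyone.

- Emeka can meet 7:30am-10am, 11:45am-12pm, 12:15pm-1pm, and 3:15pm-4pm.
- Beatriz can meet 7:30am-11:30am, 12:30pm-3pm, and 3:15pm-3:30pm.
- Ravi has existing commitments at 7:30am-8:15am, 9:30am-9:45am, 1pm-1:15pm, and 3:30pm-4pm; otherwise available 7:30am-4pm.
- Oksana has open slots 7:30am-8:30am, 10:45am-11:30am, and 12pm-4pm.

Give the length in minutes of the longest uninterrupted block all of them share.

Ravi free within 07:30–16:00: 08:15–09:30, 09:45–13:00, 13:15–15:30.
Emeka ∩ Beatriz: 07:30–10:00, 12:30–13:00, 15:15–15:30.
Emeka ∩ Beatriz ∩ Ravi: 08:15–09:30, 09:45–10:00, 12:30–13:00, 15:15–15:30.
Emeka ∩ Beatriz ∩ Ravi ∩ Oksana: 08:15–08:30, 12:30–13:00, 15:15–15:30.
Common window lengths: 15, 30, 15 min; longest is 30.

30 minutes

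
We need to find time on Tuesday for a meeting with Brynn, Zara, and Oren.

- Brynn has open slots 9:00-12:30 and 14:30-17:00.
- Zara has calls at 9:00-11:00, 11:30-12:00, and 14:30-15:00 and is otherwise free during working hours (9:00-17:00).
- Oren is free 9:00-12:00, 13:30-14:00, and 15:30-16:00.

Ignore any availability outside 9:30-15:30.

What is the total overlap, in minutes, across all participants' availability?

Zara free within 09:00–17:00: 11:00–11:30, 12:00–14:30, 15:00–17:00.
Brynn ∩ Zara: 11:00–11:30, 12:00–12:30, 15:00–17:00.
Brynn ∩ Zara ∩ Oren: 11:00–11:30, 15:30–16:00.
Restricted to 09:30–15:30: 11:00–11:30.
Total common minutes: 30.

30 minutes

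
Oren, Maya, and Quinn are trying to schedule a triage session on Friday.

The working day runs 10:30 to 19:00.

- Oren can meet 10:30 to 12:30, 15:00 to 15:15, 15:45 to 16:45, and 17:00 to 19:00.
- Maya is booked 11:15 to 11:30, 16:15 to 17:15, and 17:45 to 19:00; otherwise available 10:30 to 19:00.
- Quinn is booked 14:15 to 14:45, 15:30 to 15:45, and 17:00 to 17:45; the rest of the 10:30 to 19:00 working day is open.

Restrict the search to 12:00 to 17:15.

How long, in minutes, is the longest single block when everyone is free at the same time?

30 minutes

Maya free within 10:30–19:00: 10:30–11:15, 11:30–16:15, 17:15–17:45.
Quinn free within 10:30–19:00: 10:30–14:15, 14:45–15:30, 15:45–17:00, 17:45–19:00.
Oren ∩ Maya: 10:30–11:15, 11:30–12:30, 15:00–15:15, 15:45–16:15, 17:15–17:45.
Oren ∩ Maya ∩ Quinn: 10:30–11:15, 11:30–12:30, 15:00–15:15, 15:45–16:15.
Restricted to 12:00–17:15: 12:00–12:30, 15:00–15:15, 15:45–16:15.
Common window lengths: 30, 15, 30 min; longest is 30.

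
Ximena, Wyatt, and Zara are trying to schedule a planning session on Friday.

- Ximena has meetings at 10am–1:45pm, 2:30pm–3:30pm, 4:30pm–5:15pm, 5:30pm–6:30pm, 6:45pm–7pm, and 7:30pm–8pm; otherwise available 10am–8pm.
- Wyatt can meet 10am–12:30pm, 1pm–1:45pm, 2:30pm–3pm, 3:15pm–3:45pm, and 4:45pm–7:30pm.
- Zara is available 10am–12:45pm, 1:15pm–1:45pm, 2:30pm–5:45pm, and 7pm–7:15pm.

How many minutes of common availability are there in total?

Ximena free within 10:00–20:00: 13:45–14:30, 15:30–16:30, 17:15–17:30, 18:30–18:45, 19:00–19:30.
Ximena ∩ Wyatt: 15:30–15:45, 17:15–17:30, 18:30–18:45, 19:00–19:30.
Ximena ∩ Wyatt ∩ Zara: 15:30–15:45, 17:15–17:30, 19:00–19:15.
Total common minutes: 15 + 15 + 15 = 45.

45 minutes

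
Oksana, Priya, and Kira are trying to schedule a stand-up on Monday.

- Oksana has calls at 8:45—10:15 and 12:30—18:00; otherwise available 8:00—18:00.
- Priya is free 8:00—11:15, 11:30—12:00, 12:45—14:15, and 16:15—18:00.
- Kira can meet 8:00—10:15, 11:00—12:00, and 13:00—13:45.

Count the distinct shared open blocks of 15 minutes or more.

Oksana free within 08:00–18:00: 08:00–08:45, 10:15–12:30.
Oksana ∩ Priya: 08:00–08:45, 10:15–11:15, 11:30–12:00.
Oksana ∩ Priya ∩ Kira: 08:00–08:45, 11:00–11:15, 11:30–12:00.
Windows ≥ 15 min: 08:00–08:45, 11:00–11:15, 11:30–12:00.
That's 3 windows.

3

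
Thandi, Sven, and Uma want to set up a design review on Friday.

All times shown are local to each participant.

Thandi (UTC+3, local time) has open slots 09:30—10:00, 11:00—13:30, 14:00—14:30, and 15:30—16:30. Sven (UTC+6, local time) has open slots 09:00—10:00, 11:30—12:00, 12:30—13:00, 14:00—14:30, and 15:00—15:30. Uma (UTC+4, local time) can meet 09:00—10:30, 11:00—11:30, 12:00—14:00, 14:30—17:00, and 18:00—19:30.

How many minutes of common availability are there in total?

60 minutes

Thandi → UTC: 06:30–07:00, 08:00–10:30, 11:00–11:30, 12:30–13:30.
Sven → UTC: 03:00–04:00, 05:30–06:00, 06:30–07:00, 08:00–08:30, 09:00–09:30.
Uma → UTC: 05:00–06:30, 07:00–07:30, 08:00–10:00, 10:30–13:00, 14:00–15:30.
Thandi ∩ Sven: 06:30–07:00, 08:00–08:30, 09:00–09:30.
Thandi ∩ Sven ∩ Uma: 08:00–08:30, 09:00–09:30.
Total common minutes: 30 + 30 = 60.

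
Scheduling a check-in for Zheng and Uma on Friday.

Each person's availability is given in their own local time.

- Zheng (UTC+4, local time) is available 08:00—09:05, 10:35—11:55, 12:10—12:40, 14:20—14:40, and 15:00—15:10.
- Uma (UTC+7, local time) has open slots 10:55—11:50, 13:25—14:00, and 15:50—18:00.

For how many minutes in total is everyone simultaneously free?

95 minutes

Zheng → UTC: 04:00–05:05, 06:35–07:55, 08:10–08:40, 10:20–10:40, 11:00–11:10.
Uma → UTC: 03:55–04:50, 06:25–07:00, 08:50–11:00.
Zheng ∩ Uma: 04:00–04:50, 06:35–07:00, 10:20–10:40.
Total common minutes: 50 + 25 + 20 = 95.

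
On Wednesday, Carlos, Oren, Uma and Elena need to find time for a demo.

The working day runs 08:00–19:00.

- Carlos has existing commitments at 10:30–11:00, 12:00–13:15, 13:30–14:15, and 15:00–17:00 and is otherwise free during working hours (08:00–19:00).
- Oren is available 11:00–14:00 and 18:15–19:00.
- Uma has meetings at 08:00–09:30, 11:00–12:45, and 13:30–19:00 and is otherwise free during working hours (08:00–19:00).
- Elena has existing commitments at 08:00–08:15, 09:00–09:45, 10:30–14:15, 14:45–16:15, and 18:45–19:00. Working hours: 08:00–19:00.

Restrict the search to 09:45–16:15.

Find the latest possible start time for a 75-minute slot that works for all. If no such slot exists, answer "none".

none

Carlos free within 08:00–19:00: 08:00–10:30, 11:00–12:00, 13:15–13:30, 14:15–15:00, 17:00–19:00.
Uma free within 08:00–19:00: 09:30–11:00, 12:45–13:30.
Elena free within 08:00–19:00: 08:15–09:00, 09:45–10:30, 14:15–14:45, 16:15–18:45.
Carlos ∩ Oren: 11:00–12:00, 13:15–13:30, 18:15–19:00.
Carlos ∩ Oren ∩ Uma: 13:15–13:30.
Carlos ∩ Oren ∩ Uma ∩ Elena: (none).
Restricted to 09:45–16:15: (none).
Windows ≥ 75 min: (none).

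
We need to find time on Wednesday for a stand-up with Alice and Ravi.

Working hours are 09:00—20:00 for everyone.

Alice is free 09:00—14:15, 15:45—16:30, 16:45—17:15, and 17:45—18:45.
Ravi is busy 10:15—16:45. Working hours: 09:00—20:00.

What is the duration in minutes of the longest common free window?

75 minutes

Ravi free within 09:00–20:00: 09:00–10:15, 16:45–20:00.
Alice ∩ Ravi: 09:00–10:15, 16:45–17:15, 17:45–18:45.
Common window lengths: 75, 30, 60 min; longest is 75.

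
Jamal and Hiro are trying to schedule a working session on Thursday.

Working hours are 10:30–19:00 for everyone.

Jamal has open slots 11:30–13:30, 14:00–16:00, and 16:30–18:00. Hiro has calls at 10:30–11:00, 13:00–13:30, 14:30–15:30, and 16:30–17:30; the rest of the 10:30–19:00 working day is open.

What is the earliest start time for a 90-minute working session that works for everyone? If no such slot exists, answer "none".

Hiro free within 10:30–19:00: 11:00–13:00, 13:30–14:30, 15:30–16:30, 17:30–19:00.
Jamal ∩ Hiro: 11:30–13:00, 14:00–14:30, 15:30–16:00, 17:30–18:00.
Windows ≥ 90 min: 11:30–13:00.
Earliest such window starts at 11:30.

11:30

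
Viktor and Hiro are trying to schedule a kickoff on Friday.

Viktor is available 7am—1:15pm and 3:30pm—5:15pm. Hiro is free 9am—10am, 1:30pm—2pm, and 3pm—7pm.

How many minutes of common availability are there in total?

165 minutes

Viktor ∩ Hiro: 09:00–10:00, 15:30–17:15.
Total common minutes: 60 + 105 = 165.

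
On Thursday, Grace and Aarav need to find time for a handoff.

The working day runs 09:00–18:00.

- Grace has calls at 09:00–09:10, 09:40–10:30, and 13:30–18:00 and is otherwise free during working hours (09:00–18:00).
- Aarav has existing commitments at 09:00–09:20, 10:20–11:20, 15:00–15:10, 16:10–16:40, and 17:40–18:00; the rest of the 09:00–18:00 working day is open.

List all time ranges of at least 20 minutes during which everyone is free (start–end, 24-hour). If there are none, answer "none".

09:20–09:40, 11:20–13:30

Grace free within 09:00–18:00: 09:10–09:40, 10:30–13:30.
Aarav free within 09:00–18:00: 09:20–10:20, 11:20–15:00, 15:10–16:10, 16:40–17:40.
Grace ∩ Aarav: 09:20–09:40, 11:20–13:30.
Windows ≥ 20 min: 09:20–09:40, 11:20–13:30.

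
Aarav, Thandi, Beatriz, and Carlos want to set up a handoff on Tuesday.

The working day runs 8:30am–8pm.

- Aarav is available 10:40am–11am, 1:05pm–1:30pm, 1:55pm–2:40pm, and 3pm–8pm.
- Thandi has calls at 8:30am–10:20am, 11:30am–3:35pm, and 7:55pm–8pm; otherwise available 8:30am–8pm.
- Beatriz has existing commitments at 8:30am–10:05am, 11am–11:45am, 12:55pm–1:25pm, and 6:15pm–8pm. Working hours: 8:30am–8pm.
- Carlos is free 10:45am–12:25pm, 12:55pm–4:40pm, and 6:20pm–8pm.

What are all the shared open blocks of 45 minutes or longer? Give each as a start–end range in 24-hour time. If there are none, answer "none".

Thandi free within 08:30–20:00: 10:20–11:30, 15:35–19:55.
Beatriz free within 08:30–20:00: 10:05–11:00, 11:45–12:55, 13:25–18:15.
Aarav ∩ Thandi: 10:40–11:00, 15:35–19:55.
Aarav ∩ Thandi ∩ Beatriz: 10:40–11:00, 15:35–18:15.
Aarav ∩ Thandi ∩ Beatriz ∩ Carlos: 10:45–11:00, 15:35–16:40.
Windows ≥ 45 min: 15:35–16:40.

15:35–16:40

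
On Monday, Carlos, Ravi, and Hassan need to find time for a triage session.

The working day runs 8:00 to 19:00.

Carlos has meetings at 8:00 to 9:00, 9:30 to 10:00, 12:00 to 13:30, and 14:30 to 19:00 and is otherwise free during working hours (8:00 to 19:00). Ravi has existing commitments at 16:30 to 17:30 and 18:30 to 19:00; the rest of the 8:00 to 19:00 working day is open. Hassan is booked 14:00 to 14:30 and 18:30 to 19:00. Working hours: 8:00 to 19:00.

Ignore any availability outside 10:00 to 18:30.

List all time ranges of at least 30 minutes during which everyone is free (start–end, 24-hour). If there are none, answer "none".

Carlos free within 08:00–19:00: 09:00–09:30, 10:00–12:00, 13:30–14:30.
Ravi free within 08:00–19:00: 08:00–16:30, 17:30–18:30.
Hassan free within 08:00–19:00: 08:00–14:00, 14:30–18:30.
Carlos ∩ Ravi: 09:00–09:30, 10:00–12:00, 13:30–14:30.
Carlos ∩ Ravi ∩ Hassan: 09:00–09:30, 10:00–12:00, 13:30–14:00.
Restricted to 10:00–18:30: 10:00–12:00, 13:30–14:00.
Windows ≥ 30 min: 10:00–12:00, 13:30–14:00.

10:00–12:00, 13:30–14:00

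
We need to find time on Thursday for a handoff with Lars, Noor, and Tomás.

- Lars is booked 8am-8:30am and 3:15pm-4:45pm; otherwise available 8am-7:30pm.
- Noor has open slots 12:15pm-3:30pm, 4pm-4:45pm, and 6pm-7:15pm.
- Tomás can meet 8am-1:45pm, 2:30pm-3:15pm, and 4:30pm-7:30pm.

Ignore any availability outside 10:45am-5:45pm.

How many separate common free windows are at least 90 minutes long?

Lars free within 08:00–19:30: 08:30–15:15, 16:45–19:30.
Lars ∩ Noor: 12:15–15:15, 18:00–19:15.
Lars ∩ Noor ∩ Tomás: 12:15–13:45, 14:30–15:15, 18:00–19:15.
Restricted to 10:45–17:45: 12:15–13:45, 14:30–15:15.
Windows ≥ 90 min: 12:15–13:45.
That's 1 window.

1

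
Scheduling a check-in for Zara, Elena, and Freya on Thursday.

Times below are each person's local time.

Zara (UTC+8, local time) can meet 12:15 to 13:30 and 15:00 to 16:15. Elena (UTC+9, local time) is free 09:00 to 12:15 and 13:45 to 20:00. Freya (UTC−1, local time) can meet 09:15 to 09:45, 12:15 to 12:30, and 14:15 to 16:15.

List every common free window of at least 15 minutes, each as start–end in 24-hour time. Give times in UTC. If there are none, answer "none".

Zara → UTC: 04:15–05:30, 07:00–08:15.
Elena → UTC: 00:00–03:15, 04:45–11:00.
Freya → UTC: 10:15–10:45, 13:15–13:30, 15:15–17:15.
Zara ∩ Elena: 04:45–05:30, 07:00–08:15.
Zara ∩ Elena ∩ Freya: (none).
Windows ≥ 15 min: (none).

none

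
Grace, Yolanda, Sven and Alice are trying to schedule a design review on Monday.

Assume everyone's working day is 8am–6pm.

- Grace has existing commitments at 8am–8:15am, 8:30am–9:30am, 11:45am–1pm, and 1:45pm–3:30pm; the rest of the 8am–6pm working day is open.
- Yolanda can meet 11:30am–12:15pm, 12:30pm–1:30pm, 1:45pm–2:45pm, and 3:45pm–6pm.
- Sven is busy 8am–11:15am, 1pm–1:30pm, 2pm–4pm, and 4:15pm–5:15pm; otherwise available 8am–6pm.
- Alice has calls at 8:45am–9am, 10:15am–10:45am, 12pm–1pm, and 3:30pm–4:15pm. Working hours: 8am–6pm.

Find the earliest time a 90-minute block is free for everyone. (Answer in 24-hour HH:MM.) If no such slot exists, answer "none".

Grace free within 08:00–18:00: 08:15–08:30, 09:30–11:45, 13:00–13:45, 15:30–18:00.
Sven free within 08:00–18:00: 11:15–13:00, 13:30–14:00, 16:00–16:15, 17:15–18:00.
Alice free within 08:00–18:00: 08:00–08:45, 09:00–10:15, 10:45–12:00, 13:00–15:30, 16:15–18:00.
Grace ∩ Yolanda: 11:30–11:45, 13:00–13:30, 15:45–18:00.
Grace ∩ Yolanda ∩ Sven: 11:30–11:45, 16:00–16:15, 17:15–18:00.
Grace ∩ Yolanda ∩ Sven ∩ Alice: 11:30–11:45, 17:15–18:00.
Windows ≥ 90 min: (none).

none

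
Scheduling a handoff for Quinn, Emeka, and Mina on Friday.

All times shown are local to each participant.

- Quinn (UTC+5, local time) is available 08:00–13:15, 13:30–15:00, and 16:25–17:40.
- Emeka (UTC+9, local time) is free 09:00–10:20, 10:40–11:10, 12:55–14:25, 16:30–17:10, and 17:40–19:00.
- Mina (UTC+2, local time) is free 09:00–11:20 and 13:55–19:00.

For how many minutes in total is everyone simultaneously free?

80 minutes

Quinn → UTC: 03:00–08:15, 08:30–10:00, 11:25–12:40.
Emeka → UTC: 00:00–01:20, 01:40–02:10, 03:55–05:25, 07:30–08:10, 08:40–10:00.
Mina → UTC: 07:00–09:20, 11:55–17:00.
Quinn ∩ Emeka: 03:55–05:25, 07:30–08:10, 08:40–10:00.
Quinn ∩ Emeka ∩ Mina: 07:30–08:10, 08:40–09:20.
Total common minutes: 40 + 40 = 80.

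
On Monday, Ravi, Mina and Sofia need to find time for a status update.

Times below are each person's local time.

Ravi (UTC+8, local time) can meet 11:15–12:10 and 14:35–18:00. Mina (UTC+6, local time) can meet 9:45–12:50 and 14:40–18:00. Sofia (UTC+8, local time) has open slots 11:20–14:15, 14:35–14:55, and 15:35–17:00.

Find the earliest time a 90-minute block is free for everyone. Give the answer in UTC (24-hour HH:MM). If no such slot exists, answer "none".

none

Ravi → UTC: 03:15–04:10, 06:35–10:00.
Mina → UTC: 03:45–06:50, 08:40–12:00.
Sofia → UTC: 03:20–06:15, 06:35–06:55, 07:35–09:00.
Ravi ∩ Mina: 03:45–04:10, 06:35–06:50, 08:40–10:00.
Ravi ∩ Mina ∩ Sofia: 03:45–04:10, 06:35–06:50, 08:40–09:00.
Windows ≥ 90 min: (none).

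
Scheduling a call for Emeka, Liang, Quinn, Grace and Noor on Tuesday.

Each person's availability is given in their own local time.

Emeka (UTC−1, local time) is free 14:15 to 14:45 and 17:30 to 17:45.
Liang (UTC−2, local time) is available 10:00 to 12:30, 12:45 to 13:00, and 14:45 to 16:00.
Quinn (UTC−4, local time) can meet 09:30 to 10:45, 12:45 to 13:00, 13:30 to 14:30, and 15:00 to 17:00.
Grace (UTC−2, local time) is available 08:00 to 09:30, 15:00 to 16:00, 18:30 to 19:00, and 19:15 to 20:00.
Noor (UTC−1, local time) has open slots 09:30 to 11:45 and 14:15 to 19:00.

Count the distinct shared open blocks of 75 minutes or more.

0

Emeka → UTC: 15:15–15:45, 18:30–18:45.
Liang → UTC: 12:00–14:30, 14:45–15:00, 16:45–18:00.
Quinn → UTC: 13:30–14:45, 16:45–17:00, 17:30–18:30, 19:00–21:00.
Grace → UTC: 10:00–11:30, 17:00–18:00, 20:30–21:00, 21:15–22:00.
Noor → UTC: 10:30–12:45, 15:15–20:00.
Emeka ∩ Liang: (none).
Emeka ∩ Liang ∩ Quinn: (none).
Emeka ∩ Liang ∩ Quinn ∩ Grace: (none).
Emeka ∩ Liang ∩ Quinn ∩ Grace ∩ Noor: (none).
Windows ≥ 75 min: (none).
That's 0 windows.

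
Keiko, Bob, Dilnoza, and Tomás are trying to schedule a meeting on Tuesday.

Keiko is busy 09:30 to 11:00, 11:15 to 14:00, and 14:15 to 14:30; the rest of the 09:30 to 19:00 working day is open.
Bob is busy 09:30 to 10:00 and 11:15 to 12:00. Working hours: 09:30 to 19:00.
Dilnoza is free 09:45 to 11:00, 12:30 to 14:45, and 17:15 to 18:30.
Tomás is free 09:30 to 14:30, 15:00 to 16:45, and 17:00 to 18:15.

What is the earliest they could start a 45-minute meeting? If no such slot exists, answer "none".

Keiko free within 09:30–19:00: 11:00–11:15, 14:00–14:15, 14:30–19:00.
Bob free within 09:30–19:00: 10:00–11:15, 12:00–19:00.
Keiko ∩ Bob: 11:00–11:15, 14:00–14:15, 14:30–19:00.
Keiko ∩ Bob ∩ Dilnoza: 14:00–14:15, 14:30–14:45, 17:15–18:30.
Keiko ∩ Bob ∩ Dilnoza ∩ Tomás: 14:00–14:15, 17:15–18:15.
Windows ≥ 45 min: 17:15–18:15.
Earliest such window starts at 17:15.

17:15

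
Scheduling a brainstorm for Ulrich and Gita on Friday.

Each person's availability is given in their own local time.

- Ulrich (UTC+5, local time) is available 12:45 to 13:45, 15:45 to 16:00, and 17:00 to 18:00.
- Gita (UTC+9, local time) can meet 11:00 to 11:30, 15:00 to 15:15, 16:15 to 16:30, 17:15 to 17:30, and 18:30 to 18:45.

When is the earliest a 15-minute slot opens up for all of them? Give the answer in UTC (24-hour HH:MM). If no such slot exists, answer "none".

08:15

Ulrich → UTC: 07:45–08:45, 10:45–11:00, 12:00–13:00.
Gita → UTC: 02:00–02:30, 06:00–06:15, 07:15–07:30, 08:15–08:30, 09:30–09:45.
Ulrich ∩ Gita: 08:15–08:30.
Windows ≥ 15 min: 08:15–08:30.
Earliest such window starts at 08:15.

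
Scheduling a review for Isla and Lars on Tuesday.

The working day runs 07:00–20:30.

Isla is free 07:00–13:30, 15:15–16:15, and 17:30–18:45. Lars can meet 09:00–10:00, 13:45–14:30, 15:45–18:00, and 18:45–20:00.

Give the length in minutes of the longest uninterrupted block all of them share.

60 minutes

Isla ∩ Lars: 09:00–10:00, 15:45–16:15, 17:30–18:00.
Common window lengths: 60, 30, 30 min; longest is 60.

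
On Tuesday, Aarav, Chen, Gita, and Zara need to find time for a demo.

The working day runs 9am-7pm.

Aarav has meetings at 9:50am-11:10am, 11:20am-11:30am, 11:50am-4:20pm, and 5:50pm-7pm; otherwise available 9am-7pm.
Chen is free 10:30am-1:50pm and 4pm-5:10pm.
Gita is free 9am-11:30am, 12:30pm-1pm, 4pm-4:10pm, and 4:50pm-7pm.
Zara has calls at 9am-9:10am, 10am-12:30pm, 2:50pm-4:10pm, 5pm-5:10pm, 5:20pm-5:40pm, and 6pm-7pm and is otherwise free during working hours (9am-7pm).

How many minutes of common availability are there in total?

Aarav free within 09:00–19:00: 09:00–09:50, 11:10–11:20, 11:30–11:50, 16:20–17:50.
Zara free within 09:00–19:00: 09:10–10:00, 12:30–14:50, 16:10–17:00, 17:10–17:20, 17:40–18:00.
Aarav ∩ Chen: 11:10–11:20, 11:30–11:50, 16:20–17:10.
Aarav ∩ Chen ∩ Gita: 11:10–11:20, 16:50–17:10.
Aarav ∩ Chen ∩ Gita ∩ Zara: 16:50–17:00.
Total common minutes: 10.

10 minutes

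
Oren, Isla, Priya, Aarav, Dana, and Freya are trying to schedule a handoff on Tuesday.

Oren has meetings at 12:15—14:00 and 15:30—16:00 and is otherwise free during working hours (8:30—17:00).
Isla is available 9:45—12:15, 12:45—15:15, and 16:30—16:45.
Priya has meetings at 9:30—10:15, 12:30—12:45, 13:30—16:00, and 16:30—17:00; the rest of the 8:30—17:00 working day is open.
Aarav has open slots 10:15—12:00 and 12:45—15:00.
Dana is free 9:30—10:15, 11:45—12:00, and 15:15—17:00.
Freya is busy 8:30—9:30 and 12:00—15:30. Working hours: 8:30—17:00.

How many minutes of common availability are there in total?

Oren free within 08:30–17:00: 08:30–12:15, 14:00–15:30, 16:00–17:00.
Priya free within 08:30–17:00: 08:30–09:30, 10:15–12:30, 12:45–13:30, 16:00–16:30.
Freya free within 08:30–17:00: 09:30–12:00, 15:30–17:00.
Oren ∩ Isla: 09:45–12:15, 14:00–15:15, 16:30–16:45.
Oren ∩ Isla ∩ Priya: 10:15–12:15.
Oren ∩ Isla ∩ Priya ∩ Aarav: 10:15–12:00.
Oren ∩ Isla ∩ Priya ∩ Aarav ∩ Dana: 11:45–12:00.
Oren ∩ Isla ∩ Priya ∩ Aarav ∩ Dana ∩ Freya: 11:45–12:00.
Total common minutes: 15.

15 minutes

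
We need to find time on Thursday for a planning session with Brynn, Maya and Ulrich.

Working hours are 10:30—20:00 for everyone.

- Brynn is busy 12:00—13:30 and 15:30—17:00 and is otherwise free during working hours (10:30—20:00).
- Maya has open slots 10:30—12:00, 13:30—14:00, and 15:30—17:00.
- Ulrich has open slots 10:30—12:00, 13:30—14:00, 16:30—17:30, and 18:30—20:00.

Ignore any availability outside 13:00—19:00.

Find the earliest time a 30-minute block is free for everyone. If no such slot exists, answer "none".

Brynn free within 10:30–20:00: 10:30–12:00, 13:30–15:30, 17:00–20:00.
Brynn ∩ Maya: 10:30–12:00, 13:30–14:00.
Brynn ∩ Maya ∩ Ulrich: 10:30–12:00, 13:30–14:00.
Restricted to 13:00–19:00: 13:30–14:00.
Windows ≥ 30 min: 13:30–14:00.
Earliest such window starts at 13:30.

13:30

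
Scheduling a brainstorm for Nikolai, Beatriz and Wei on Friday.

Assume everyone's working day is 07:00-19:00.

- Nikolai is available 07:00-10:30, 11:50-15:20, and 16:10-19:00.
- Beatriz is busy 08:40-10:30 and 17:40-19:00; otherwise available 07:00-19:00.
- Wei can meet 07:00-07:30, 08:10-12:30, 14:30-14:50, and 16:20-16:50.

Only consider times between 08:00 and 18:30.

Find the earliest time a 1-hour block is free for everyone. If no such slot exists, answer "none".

Beatriz free within 07:00–19:00: 07:00–08:40, 10:30–17:40.
Nikolai ∩ Beatriz: 07:00–08:40, 11:50–15:20, 16:10–17:40.
Nikolai ∩ Beatriz ∩ Wei: 07:00–07:30, 08:10–08:40, 11:50–12:30, 14:30–14:50, 16:20–16:50.
Restricted to 08:00–18:30: 08:10–08:40, 11:50–12:30, 14:30–14:50, 16:20–16:50.
Windows ≥ 60 min: (none).

none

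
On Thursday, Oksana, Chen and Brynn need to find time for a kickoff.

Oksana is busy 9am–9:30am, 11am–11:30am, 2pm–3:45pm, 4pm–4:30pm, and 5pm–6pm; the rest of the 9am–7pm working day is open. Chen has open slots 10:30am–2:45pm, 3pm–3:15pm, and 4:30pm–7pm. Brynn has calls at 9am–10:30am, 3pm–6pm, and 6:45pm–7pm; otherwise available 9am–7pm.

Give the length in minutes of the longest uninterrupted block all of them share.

150 minutes

Oksana free within 09:00–19:00: 09:30–11:00, 11:30–14:00, 15:45–16:00, 16:30–17:00, 18:00–19:00.
Brynn free within 09:00–19:00: 10:30–15:00, 18:00–18:45.
Oksana ∩ Chen: 10:30–11:00, 11:30–14:00, 16:30–17:00, 18:00–19:00.
Oksana ∩ Chen ∩ Brynn: 10:30–11:00, 11:30–14:00, 18:00–18:45.
Common window lengths: 30, 150, 45 min; longest is 150.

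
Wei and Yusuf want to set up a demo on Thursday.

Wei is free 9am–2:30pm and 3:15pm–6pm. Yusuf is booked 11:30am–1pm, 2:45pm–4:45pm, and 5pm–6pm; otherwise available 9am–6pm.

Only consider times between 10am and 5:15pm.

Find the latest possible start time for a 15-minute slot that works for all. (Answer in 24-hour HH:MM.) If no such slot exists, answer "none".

16:45

Yusuf free within 09:00–18:00: 09:00–11:30, 13:00–14:45, 16:45–17:00.
Wei ∩ Yusuf: 09:00–11:30, 13:00–14:30, 16:45–17:00.
Restricted to 10:00–17:15: 10:00–11:30, 13:00–14:30, 16:45–17:00.
Windows ≥ 15 min: 10:00–11:30, 13:00–14:30, 16:45–17:00.
Latest start in the last window 16:45–17:00 is 17:00 − 15 min = 16:45.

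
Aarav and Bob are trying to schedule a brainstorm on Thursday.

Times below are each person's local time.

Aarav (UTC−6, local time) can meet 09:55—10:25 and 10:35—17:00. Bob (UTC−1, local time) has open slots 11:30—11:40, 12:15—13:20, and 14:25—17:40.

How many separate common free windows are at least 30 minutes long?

Aarav → UTC: 15:55–16:25, 16:35–23:00.
Bob → UTC: 12:30–12:40, 13:15–14:20, 15:25–18:40.
Aarav ∩ Bob: 15:55–16:25, 16:35–18:40.
Windows ≥ 30 min: 15:55–16:25, 16:35–18:40.
That's 2 windows.

2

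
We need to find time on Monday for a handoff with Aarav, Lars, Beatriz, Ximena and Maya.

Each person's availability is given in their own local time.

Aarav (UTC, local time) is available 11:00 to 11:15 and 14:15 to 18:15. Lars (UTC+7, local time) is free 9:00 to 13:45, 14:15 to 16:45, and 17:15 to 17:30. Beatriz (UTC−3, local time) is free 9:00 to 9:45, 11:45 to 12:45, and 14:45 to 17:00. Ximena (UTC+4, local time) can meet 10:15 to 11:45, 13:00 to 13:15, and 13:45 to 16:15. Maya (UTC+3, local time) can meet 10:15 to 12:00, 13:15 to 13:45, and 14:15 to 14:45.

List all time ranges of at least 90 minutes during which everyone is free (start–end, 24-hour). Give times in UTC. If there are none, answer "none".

Aarav → UTC: 11:00–11:15, 14:15–18:15.
Lars → UTC: 02:00–06:45, 07:15–09:45, 10:15–10:30.
Beatriz → UTC: 12:00–12:45, 14:45–15:45, 17:45–20:00.
Ximena → UTC: 06:15–07:45, 09:00–09:15, 09:45–12:15.
Maya → UTC: 07:15–09:00, 10:15–10:45, 11:15–11:45.
Aarav ∩ Lars: (none).
Aarav ∩ Lars ∩ Beatriz: (none).
Aarav ∩ Lars ∩ Beatriz ∩ Ximena: (none).
Aarav ∩ Lars ∩ Beatriz ∩ Ximena ∩ Maya: (none).
Windows ≥ 90 min: (none).

none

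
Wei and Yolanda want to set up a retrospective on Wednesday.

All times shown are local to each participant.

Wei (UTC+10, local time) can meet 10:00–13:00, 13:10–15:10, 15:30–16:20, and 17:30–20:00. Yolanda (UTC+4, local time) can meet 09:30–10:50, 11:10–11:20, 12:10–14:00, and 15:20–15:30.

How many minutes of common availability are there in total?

160 minutes

Wei → UTC: 00:00–03:00, 03:10–05:10, 05:30–06:20, 07:30–10:00.
Yolanda → UTC: 05:30–06:50, 07:10–07:20, 08:10–10:00, 11:20–11:30.
Wei ∩ Yolanda: 05:30–06:20, 08:10–10:00.
Total common minutes: 50 + 110 = 160.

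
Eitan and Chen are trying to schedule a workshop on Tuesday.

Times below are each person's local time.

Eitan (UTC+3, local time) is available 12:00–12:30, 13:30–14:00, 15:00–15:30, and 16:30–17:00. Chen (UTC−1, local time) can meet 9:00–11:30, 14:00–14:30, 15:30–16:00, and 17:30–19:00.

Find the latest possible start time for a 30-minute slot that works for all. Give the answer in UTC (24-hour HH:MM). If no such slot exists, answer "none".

12:00

Eitan → UTC: 09:00–09:30, 10:30–11:00, 12:00–12:30, 13:30–14:00.
Chen → UTC: 10:00–12:30, 15:00–15:30, 16:30–17:00, 18:30–20:00.
Eitan ∩ Chen: 10:30–11:00, 12:00–12:30.
Windows ≥ 30 min: 10:30–11:00, 12:00–12:30.
Latest start in the last window 12:00–12:30 is 12:30 − 30 min = 12:00.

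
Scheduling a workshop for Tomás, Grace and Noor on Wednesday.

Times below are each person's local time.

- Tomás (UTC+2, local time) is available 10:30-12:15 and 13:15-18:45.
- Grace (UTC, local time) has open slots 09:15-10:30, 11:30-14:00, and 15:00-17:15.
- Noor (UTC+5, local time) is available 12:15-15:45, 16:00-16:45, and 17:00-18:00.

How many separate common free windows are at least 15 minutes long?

3

Tomás → UTC: 08:30–10:15, 11:15–16:45.
Grace → UTC: 09:15–10:30, 11:30–14:00, 15:00–17:15.
Noor → UTC: 07:15–10:45, 11:00–11:45, 12:00–13:00.
Tomás ∩ Grace: 09:15–10:15, 11:30–14:00, 15:00–16:45.
Tomás ∩ Grace ∩ Noor: 09:15–10:15, 11:30–11:45, 12:00–13:00.
Windows ≥ 15 min: 09:15–10:15, 11:30–11:45, 12:00–13:00.
That's 3 windows.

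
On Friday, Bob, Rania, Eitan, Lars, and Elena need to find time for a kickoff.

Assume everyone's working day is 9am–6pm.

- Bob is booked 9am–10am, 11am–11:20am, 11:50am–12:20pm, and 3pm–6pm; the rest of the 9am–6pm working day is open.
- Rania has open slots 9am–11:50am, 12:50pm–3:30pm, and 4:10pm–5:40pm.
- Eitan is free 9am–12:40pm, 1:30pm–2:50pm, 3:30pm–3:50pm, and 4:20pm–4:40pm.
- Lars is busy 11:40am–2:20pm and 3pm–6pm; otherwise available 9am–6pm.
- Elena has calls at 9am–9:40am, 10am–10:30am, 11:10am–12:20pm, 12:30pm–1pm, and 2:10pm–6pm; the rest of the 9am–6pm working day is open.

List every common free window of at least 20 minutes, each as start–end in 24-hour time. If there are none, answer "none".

10:30–11:00

Bob free within 09:00–18:00: 10:00–11:00, 11:20–11:50, 12:20–15:00.
Lars free within 09:00–18:00: 09:00–11:40, 14:20–15:00.
Elena free within 09:00–18:00: 09:40–10:00, 10:30–11:10, 12:20–12:30, 13:00–14:10.
Bob ∩ Rania: 10:00–11:00, 11:20–11:50, 12:50–15:00.
Bob ∩ Rania ∩ Eitan: 10:00–11:00, 11:20–11:50, 13:30–14:50.
Bob ∩ Rania ∩ Eitan ∩ Lars: 10:00–11:00, 11:20–11:40, 14:20–14:50.
Bob ∩ Rania ∩ Eitan ∩ Lars ∩ Elena: 10:30–11:00.
Windows ≥ 20 min: 10:30–11:00.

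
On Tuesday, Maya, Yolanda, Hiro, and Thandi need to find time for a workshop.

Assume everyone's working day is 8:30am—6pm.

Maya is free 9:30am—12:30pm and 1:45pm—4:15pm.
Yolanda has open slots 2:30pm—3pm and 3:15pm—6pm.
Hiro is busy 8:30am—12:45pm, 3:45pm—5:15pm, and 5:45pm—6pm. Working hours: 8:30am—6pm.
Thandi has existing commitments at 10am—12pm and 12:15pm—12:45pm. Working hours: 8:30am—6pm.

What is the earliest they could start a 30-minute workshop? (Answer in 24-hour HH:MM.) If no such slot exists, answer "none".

14:30

Hiro free within 08:30–18:00: 12:45–15:45, 17:15–17:45.
Thandi free within 08:30–18:00: 08:30–10:00, 12:00–12:15, 12:45–18:00.
Maya ∩ Yolanda: 14:30–15:00, 15:15–16:15.
Maya ∩ Yolanda ∩ Hiro: 14:30–15:00, 15:15–15:45.
Maya ∩ Yolanda ∩ Hiro ∩ Thandi: 14:30–15:00, 15:15–15:45.
Windows ≥ 30 min: 14:30–15:00, 15:15–15:45.
Earliest such window starts at 14:30.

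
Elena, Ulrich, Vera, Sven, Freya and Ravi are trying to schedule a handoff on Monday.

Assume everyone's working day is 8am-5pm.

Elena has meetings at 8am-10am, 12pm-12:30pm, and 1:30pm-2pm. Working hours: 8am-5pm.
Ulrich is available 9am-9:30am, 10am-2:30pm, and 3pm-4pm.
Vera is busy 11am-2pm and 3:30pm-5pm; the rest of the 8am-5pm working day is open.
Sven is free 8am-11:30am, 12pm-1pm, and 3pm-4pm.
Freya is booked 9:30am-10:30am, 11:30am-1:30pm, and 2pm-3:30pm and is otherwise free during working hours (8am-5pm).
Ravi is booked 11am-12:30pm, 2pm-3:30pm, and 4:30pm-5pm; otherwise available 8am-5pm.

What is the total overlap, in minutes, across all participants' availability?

30 minutes

Elena free within 08:00–17:00: 10:00–12:00, 12:30–13:30, 14:00–17:00.
Vera free within 08:00–17:00: 08:00–11:00, 14:00–15:30.
Freya free within 08:00–17:00: 08:00–09:30, 10:30–11:30, 13:30–14:00, 15:30–17:00.
Ravi free within 08:00–17:00: 08:00–11:00, 12:30–14:00, 15:30–16:30.
Elena ∩ Ulrich: 10:00–12:00, 12:30–13:30, 14:00–14:30, 15:00–16:00.
Elena ∩ Ulrich ∩ Vera: 10:00–11:00, 14:00–14:30, 15:00–15:30.
Elena ∩ Ulrich ∩ Vera ∩ Sven: 10:00–11:00, 15:00–15:30.
Elena ∩ Ulrich ∩ Vera ∩ Sven ∩ Freya: 10:30–11:00.
Elena ∩ Ulrich ∩ Vera ∩ Sven ∩ Freya ∩ Ravi: 10:30–11:00.
Total common minutes: 30.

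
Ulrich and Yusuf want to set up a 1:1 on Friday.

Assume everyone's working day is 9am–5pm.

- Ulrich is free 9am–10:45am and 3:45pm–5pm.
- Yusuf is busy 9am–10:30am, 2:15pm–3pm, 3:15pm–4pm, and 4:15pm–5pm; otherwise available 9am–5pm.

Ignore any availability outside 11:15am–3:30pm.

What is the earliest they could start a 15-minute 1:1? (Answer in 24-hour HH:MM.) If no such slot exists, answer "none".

Yusuf free within 09:00–17:00: 10:30–14:15, 15:00–15:15, 16:00–16:15.
Ulrich ∩ Yusuf: 10:30–10:45, 16:00–16:15.
Restricted to 11:15–15:30: (none).
Windows ≥ 15 min: (none).

none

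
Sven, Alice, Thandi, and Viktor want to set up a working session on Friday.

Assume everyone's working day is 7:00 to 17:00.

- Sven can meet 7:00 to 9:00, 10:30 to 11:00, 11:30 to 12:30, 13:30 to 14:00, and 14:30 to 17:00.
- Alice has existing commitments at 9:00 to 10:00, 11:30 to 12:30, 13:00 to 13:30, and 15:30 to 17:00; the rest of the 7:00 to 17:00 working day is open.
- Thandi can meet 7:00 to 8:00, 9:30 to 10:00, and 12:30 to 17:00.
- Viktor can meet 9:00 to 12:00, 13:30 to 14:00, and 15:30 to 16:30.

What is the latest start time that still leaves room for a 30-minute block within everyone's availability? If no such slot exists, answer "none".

13:30

Alice free within 07:00–17:00: 07:00–09:00, 10:00–11:30, 12:30–13:00, 13:30–15:30.
Sven ∩ Alice: 07:00–09:00, 10:30–11:00, 13:30–14:00, 14:30–15:30.
Sven ∩ Alice ∩ Thandi: 07:00–08:00, 13:30–14:00, 14:30–15:30.
Sven ∩ Alice ∩ Thandi ∩ Viktor: 13:30–14:00.
Windows ≥ 30 min: 13:30–14:00.
Latest start in the last window 13:30–14:00 is 14:00 − 30 min = 13:30.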